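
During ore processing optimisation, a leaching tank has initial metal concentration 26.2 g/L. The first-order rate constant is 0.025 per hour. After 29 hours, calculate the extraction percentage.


Compute the exponent:
-k * t = -0.025 * 29 = -0.725
Remaining concentration:
C = 26.2 * exp(-0.725)
= 26.2 * 0.484324569
= 12.68930371 g/L
Extracted = 26.2 - 12.68930371 = 13.51069629 g/L
Extraction % = 13.51069629 / 26.2 * 100
= 51.5675%

51.5675%


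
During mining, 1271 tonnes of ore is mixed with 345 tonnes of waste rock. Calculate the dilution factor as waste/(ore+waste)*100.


21.349%

Total material = ore + waste
= 1271 + 345 = 1616 tonnes
Dilution = waste / total * 100
= 345 / 1616 * 100
= 0.213490099 * 100
= 21.349%


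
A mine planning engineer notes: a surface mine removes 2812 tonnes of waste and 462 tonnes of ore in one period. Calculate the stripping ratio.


Stripping ratio = waste tonnage / ore tonnage
= 2812 / 462
= 6.0866

6.0866


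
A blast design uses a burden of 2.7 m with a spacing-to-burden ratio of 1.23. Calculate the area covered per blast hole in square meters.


First, find the spacing:
Spacing = burden * ratio = 2.7 * 1.23
= 3.321 m
Then, calculate the area:
Area = burden * spacing = 2.7 * 3.321
= 8.9667 m^2

8.9667 m^2


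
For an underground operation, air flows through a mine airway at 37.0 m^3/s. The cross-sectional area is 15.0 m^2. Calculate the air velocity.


2.4667 m/s

Velocity = flow rate / cross-sectional area
= 37.0 / 15.0
= 2.4667 m/s


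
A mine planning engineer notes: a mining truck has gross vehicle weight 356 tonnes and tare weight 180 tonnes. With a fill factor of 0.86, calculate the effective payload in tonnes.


151.36 tonnes

Maximum payload = gross - tare
= 356 - 180 = 176 tonnes
Effective payload = max payload * fill factor
= 176 * 0.86
= 151.36 tonnes


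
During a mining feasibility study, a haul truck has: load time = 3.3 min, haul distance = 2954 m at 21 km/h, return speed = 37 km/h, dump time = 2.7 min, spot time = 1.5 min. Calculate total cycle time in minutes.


20.7303 min

Convert haul speed to m/min: 21 * 1000/60 = 350 m/min
Haul time = 2954 / 350 = 8.44 min
Convert return speed to m/min: 37 * 1000/60 = 616.6666667 m/min
Return time = 2954 / 616.6666667 = 4.79027027 min
Total cycle time:
= 3.3 + 8.44 + 2.7 + 4.79027027 + 1.5
= 20.7303 min


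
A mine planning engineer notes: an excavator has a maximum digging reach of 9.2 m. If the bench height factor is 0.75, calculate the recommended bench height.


6.9 m

Bench height = reach * factor
= 9.2 * 0.75
= 6.9 m


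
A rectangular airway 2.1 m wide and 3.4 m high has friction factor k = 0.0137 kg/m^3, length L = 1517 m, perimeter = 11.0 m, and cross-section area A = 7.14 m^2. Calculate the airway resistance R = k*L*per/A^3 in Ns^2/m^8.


0.6281 Ns^2/m^8

Compute the numerator:
k * L * per = 0.0137 * 1517 * 11.0
= 228.6119
Compute the denominator:
A^3 = 7.14^3 = 363.994344
Resistance:
R = 228.6119 / 363.994344
= 0.6281 Ns^2/m^8


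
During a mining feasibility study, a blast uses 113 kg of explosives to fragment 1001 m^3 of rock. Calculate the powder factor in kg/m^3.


Powder factor = explosive mass / rock volume
= 113 / 1001
= 0.1129 kg/m^3

0.1129 kg/m^3


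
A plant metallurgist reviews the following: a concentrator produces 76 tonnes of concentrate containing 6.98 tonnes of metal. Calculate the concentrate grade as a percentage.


Grade = (metal in concentrate / concentrate mass) * 100
= (6.98 / 76) * 100
= 0.09184210526 * 100
= 9.1842%

9.1842%


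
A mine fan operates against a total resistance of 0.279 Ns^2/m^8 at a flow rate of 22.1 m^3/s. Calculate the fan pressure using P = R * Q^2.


Compute Q^2:
Q^2 = 22.1^2 = 488.41
Compute pressure:
P = R * Q^2 = 0.279 * 488.41
= 136.2664 Pa

136.2664 Pa


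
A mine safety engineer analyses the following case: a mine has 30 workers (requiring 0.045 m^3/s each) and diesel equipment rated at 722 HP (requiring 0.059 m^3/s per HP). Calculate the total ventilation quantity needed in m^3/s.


43.948 m^3/s

Airflow for workers:
Q_people = 30 * 0.045 = 1.35 m^3/s
Airflow for diesel equipment:
Q_diesel = 722 * 0.059 = 42.598 m^3/s
Total ventilation:
Q_total = 1.35 + 42.598
= 43.948 m^3/s


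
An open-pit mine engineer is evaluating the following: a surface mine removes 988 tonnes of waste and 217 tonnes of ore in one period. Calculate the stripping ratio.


Stripping ratio = waste tonnage / ore tonnage
= 988 / 217
= 4.553

4.553


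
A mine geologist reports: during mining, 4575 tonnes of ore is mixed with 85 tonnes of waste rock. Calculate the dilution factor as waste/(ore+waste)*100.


Total material = ore + waste
= 4575 + 85 = 4660 tonnes
Dilution = waste / total * 100
= 85 / 4660 * 100
= 0.01824034335 * 100
= 1.824%

1.824%


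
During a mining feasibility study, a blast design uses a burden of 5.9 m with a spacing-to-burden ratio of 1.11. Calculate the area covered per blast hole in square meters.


First, find the spacing:
Spacing = burden * ratio = 5.9 * 1.11
= 6.549 m
Then, calculate the area:
Area = burden * spacing = 5.9 * 6.549
= 38.6391 m^2

38.6391 m^2


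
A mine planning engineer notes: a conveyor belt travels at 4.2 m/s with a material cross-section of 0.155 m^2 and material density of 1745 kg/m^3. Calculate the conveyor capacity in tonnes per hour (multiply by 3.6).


4089.582 t/h

Volumetric flow = speed * area
= 4.2 * 0.155 = 0.651 m^3/s
Mass flow = volumetric * density
= 0.651 * 1745 = 1135.995 kg/s
Convert to t/h: multiply by 3.6
Capacity = 1135.995 * 3.6
= 4089.582 t/h


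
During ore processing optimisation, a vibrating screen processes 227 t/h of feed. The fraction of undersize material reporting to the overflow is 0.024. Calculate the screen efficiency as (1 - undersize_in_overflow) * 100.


Screen efficiency = (1 - fraction of undersize in overflow) * 100
= (1 - 0.024) * 100
= 0.976 * 100
= 97.6%

97.6%


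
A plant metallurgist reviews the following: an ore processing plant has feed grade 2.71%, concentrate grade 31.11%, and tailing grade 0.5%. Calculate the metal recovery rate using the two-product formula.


82.8819%

Using the two-product formula:
R = 100 * c * (f - t) / (f * (c - t))
Numerator = 100 * 31.11 * (2.71 - 0.5)
= 100 * 31.11 * 2.21
= 6875.31
Denominator = 2.71 * (31.11 - 0.5)
= 2.71 * 30.61
= 82.9531
R = 6875.31 / 82.9531
= 82.8819%


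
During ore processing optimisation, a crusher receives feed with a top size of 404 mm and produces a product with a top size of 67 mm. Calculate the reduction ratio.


Reduction ratio = feed size / product size
= 404 / 67
= 6.0299

6.0299


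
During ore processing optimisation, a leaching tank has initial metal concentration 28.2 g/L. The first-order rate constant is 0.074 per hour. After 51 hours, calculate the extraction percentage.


Compute the exponent:
-k * t = -0.074 * 51 = -3.774
Remaining concentration:
C = 28.2 * exp(-3.774)
= 28.2 * 0.0229600392
= 0.6474731056 g/L
Extracted = 28.2 - 0.6474731056 = 27.55252689 g/L
Extraction % = 27.55252689 / 28.2 * 100
= 97.704%

97.704%


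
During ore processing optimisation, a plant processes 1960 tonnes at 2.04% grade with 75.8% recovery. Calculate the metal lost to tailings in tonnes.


Total metal in feed:
= 1960 * 2.04 / 100 = 39.984 tonnes
Metal recovered:
= 39.984 * 75.8 / 100 = 30.307872 tonnes
Metal lost to tailings:
= 39.984 - 30.307872
= 9.6761 tonnes

9.6761 tonnes


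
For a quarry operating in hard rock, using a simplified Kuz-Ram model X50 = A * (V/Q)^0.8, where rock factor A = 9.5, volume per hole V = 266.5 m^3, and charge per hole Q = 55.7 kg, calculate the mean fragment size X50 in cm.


Compute V/Q:
V/Q = 266.5 / 55.7 = 4.784560144
Raise to the power 0.8:
(V/Q)^0.8 = 4.784560144^0.8 = 3.498433432
Multiply by A:
X50 = 9.5 * 3.498433432
= 33.2351 cm

33.2351 cm


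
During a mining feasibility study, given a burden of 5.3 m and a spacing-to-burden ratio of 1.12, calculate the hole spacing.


Spacing = burden * ratio
= 5.3 * 1.12
= 5.936 m

5.936 m


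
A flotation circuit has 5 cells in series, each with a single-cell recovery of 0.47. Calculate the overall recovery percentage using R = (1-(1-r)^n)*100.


Complement of single-cell recovery:
1 - r = 1 - 0.47 = 0.53
Raise to power n:
(1 - r)^5 = 0.53^5 = 0.0418195493
Overall recovery:
R = (1 - 0.0418195493) * 100
= 95.818%

95.818%


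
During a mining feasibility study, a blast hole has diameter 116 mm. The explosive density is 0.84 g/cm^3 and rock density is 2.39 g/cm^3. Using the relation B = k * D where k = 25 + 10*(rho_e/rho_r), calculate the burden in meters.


3.3077 m

First, compute k:
rho_e / rho_r = 0.84 / 2.39 = 0.3514644351
k = 25 + 10 * 0.3514644351 = 28.51464435
Then, compute burden:
B = k * D / 1000 = 28.51464435 * 116 / 1000
= 3307.698745 / 1000
= 3.3077 m


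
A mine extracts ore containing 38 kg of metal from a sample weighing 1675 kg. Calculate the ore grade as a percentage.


2.2687%

Ore grade = (metal mass / ore mass) * 100
= (38 / 1675) * 100
= 0.02268656716 * 100
= 2.2687%


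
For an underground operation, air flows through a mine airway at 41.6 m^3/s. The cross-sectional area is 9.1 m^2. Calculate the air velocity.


Velocity = flow rate / cross-sectional area
= 41.6 / 9.1
= 4.5714 m/s

4.5714 m/s


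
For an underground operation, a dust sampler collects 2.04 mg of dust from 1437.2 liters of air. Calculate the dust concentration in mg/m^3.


1.4194 mg/m^3

Convert liters to m^3: 1 m^3 = 1000 L
Concentration = mass / volume * 1000
= 2.04 / 1437.2 * 1000
= 0.001419426663 * 1000
= 1.4194 mg/m^3


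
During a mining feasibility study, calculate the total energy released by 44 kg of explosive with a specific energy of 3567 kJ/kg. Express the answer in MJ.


Energy = mass * specific_energy / 1000
= 44 * 3567 / 1000
= 156948 / 1000
= 156.948 MJ

156.948 MJ


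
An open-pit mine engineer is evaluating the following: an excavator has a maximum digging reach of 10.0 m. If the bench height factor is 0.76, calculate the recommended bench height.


7.6 m

Bench height = reach * factor
= 10.0 * 0.76
= 7.6 m


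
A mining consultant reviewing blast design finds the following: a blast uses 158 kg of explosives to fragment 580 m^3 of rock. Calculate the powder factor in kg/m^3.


Powder factor = explosive mass / rock volume
= 158 / 580
= 0.2724 kg/m^3

0.2724 kg/m^3


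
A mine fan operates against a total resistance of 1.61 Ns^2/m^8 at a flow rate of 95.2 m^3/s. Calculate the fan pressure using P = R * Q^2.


14591.4944 Pa

Compute Q^2:
Q^2 = 95.2^2 = 9063.04
Compute pressure:
P = R * Q^2 = 1.61 * 9063.04
= 14591.4944 Pa


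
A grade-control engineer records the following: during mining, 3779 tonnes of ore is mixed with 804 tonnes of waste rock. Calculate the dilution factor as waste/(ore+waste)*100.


Total material = ore + waste
= 3779 + 804 = 4583 tonnes
Dilution = waste / total * 100
= 804 / 4583 * 100
= 0.1754309404 * 100
= 17.5431%

17.5431%


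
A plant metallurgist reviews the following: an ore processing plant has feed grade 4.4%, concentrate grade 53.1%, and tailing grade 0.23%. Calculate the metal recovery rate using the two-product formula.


Using the two-product formula:
R = 100 * c * (f - t) / (f * (c - t))
Numerator = 100 * 53.1 * (4.4 - 0.23)
= 100 * 53.1 * 4.17
= 22142.7
Denominator = 4.4 * (53.1 - 0.23)
= 4.4 * 52.87
= 232.628
R = 22142.7 / 232.628
= 95.185%

95.185%


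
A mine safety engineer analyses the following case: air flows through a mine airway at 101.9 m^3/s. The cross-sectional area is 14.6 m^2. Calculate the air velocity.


6.9795 m/s

Velocity = flow rate / cross-sectional area
= 101.9 / 14.6
= 6.9795 m/s


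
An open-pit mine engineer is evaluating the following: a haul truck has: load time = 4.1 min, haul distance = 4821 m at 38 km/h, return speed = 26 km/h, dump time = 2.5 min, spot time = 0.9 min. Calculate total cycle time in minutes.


26.2375 min

Convert haul speed to m/min: 38 * 1000/60 = 633.3333333 m/min
Haul time = 4821 / 633.3333333 = 7.612105263 min
Convert return speed to m/min: 26 * 1000/60 = 433.3333333 m/min
Return time = 4821 / 433.3333333 = 11.12538462 min
Total cycle time:
= 4.1 + 7.612105263 + 2.5 + 11.12538462 + 0.9
= 26.2375 min


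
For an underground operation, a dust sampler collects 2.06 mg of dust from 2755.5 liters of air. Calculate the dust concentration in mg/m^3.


0.7476 mg/m^3

Convert liters to m^3: 1 m^3 = 1000 L
Concentration = mass / volume * 1000
= 2.06 / 2755.5 * 1000
= 0.0007475957177 * 1000
= 0.7476 mg/m^3


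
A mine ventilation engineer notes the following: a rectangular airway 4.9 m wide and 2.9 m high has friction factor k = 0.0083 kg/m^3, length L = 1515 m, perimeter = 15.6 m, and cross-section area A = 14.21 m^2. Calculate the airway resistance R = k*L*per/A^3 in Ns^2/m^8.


Compute the numerator:
k * L * per = 0.0083 * 1515 * 15.6
= 196.1622
Compute the denominator:
A^3 = 14.21^3 = 2869.341461
Resistance:
R = 196.1622 / 2869.341461
= 0.0684 Ns^2/m^8

0.0684 Ns^2/m^8


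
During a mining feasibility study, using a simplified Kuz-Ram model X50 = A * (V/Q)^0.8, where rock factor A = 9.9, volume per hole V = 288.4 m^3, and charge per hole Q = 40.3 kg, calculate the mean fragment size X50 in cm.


Compute V/Q:
V/Q = 288.4 / 40.3 = 7.156327543
Raise to the power 0.8:
(V/Q)^0.8 = 7.156327543^0.8 = 4.82783221
Multiply by A:
X50 = 9.9 * 4.82783221
= 47.7955 cm

47.7955 cm


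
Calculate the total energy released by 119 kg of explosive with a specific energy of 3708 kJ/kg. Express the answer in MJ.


Energy = mass * specific_energy / 1000
= 119 * 3708 / 1000
= 441252 / 1000
= 441.252 MJ

441.252 MJ


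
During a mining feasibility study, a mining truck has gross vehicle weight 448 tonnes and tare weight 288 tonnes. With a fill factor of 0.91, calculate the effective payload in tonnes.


145.6 tonnes

Maximum payload = gross - tare
= 448 - 288 = 160 tonnes
Effective payload = max payload * fill factor
= 160 * 0.91
= 145.6 tonnes


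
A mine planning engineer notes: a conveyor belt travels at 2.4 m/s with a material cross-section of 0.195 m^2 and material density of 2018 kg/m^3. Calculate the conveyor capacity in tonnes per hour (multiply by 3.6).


3399.9264 t/h

Volumetric flow = speed * area
= 2.4 * 0.195 = 0.468 m^3/s
Mass flow = volumetric * density
= 0.468 * 2018 = 944.424 kg/s
Convert to t/h: multiply by 3.6
Capacity = 944.424 * 3.6
= 3399.9264 t/h


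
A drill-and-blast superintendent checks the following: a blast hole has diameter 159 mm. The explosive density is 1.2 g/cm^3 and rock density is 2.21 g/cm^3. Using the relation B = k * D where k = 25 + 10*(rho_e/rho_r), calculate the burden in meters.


4.8383 m

First, compute k:
rho_e / rho_r = 1.2 / 2.21 = 0.5429864253
k = 25 + 10 * 0.5429864253 = 30.42986425
Then, compute burden:
B = k * D / 1000 = 30.42986425 * 159 / 1000
= 4838.348416 / 1000
= 4.8383 m


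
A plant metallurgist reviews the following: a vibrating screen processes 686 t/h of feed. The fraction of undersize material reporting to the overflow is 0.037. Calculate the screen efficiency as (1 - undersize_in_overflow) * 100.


Screen efficiency = (1 - fraction of undersize in overflow) * 100
= (1 - 0.037) * 100
= 0.963 * 100
= 96.3%

96.3%


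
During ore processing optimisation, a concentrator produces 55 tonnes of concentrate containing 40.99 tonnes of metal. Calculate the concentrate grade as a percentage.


Grade = (metal in concentrate / concentrate mass) * 100
= (40.99 / 55) * 100
= 0.7452727273 * 100
= 74.5273%

74.5273%


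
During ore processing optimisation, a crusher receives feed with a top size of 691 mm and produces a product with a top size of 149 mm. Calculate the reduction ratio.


4.6376

Reduction ratio = feed size / product size
= 691 / 149
= 4.6376


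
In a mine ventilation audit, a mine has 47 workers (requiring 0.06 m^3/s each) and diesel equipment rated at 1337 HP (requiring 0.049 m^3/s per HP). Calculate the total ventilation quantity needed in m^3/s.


68.333 m^3/s

Airflow for workers:
Q_people = 47 * 0.06 = 2.82 m^3/s
Airflow for diesel equipment:
Q_diesel = 1337 * 0.049 = 65.513 m^3/s
Total ventilation:
Q_total = 2.82 + 65.513
= 68.333 m^3/s


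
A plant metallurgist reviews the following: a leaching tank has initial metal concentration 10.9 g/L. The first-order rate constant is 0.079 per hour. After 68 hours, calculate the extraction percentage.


Compute the exponent:
-k * t = -0.079 * 68 = -5.372
Remaining concentration:
C = 10.9 * exp(-5.372)
= 10.9 * 0.00464483235
= 0.05062867261 g/L
Extracted = 10.9 - 0.05062867261 = 10.84937133 g/L
Extraction % = 10.84937133 / 10.9 * 100
= 99.5355%

99.5355%


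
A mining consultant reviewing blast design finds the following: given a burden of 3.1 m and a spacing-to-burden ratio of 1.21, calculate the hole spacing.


3.751 m

Spacing = burden * ratio
= 3.1 * 1.21
= 3.751 m


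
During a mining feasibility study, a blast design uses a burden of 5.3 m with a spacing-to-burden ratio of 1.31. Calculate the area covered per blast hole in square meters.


36.7979 m^2

First, find the spacing:
Spacing = burden * ratio = 5.3 * 1.31
= 6.943 m
Then, calculate the area:
Area = burden * spacing = 5.3 * 6.943
= 36.7979 m^2


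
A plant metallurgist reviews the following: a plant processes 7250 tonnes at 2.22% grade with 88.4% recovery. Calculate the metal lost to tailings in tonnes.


18.6702 tonnes

Total metal in feed:
= 7250 * 2.22 / 100 = 160.95 tonnes
Metal recovered:
= 160.95 * 88.4 / 100 = 142.2798 tonnes
Metal lost to tailings:
= 160.95 - 142.2798
= 18.6702 tonnes


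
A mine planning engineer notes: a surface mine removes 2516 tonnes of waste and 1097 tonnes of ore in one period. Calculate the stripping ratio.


2.2935

Stripping ratio = waste tonnage / ore tonnage
= 2516 / 1097
= 2.2935


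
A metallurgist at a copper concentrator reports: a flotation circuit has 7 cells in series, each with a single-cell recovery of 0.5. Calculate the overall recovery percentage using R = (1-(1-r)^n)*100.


Complement of single-cell recovery:
1 - r = 1 - 0.5 = 0.5
Raise to power n:
(1 - r)^7 = 0.5^7 = 0.0078125
Overall recovery:
R = (1 - 0.0078125) * 100
= 99.2188%

99.2188%


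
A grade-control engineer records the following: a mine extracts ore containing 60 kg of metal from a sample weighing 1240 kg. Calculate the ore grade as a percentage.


Ore grade = (metal mass / ore mass) * 100
= (60 / 1240) * 100
= 0.04838709677 * 100
= 4.8387%

4.8387%


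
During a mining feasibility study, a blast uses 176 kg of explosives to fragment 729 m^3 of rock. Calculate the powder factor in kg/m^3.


Powder factor = explosive mass / rock volume
= 176 / 729
= 0.2414 kg/m^3

0.2414 kg/m^3


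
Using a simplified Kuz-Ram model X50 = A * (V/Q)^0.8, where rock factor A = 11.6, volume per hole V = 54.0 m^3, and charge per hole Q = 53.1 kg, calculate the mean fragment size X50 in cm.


11.757 cm

Compute V/Q:
V/Q = 54.0 / 53.1 = 1.016949153
Raise to the power 0.8:
(V/Q)^0.8 = 1.016949153^0.8 = 1.013536495
Multiply by A:
X50 = 11.6 * 1.013536495
= 11.757 cm


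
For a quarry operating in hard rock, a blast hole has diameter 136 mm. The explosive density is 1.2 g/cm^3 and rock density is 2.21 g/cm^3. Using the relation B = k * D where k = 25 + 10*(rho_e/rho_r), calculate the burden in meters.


First, compute k:
rho_e / rho_r = 1.2 / 2.21 = 0.5429864253
k = 25 + 10 * 0.5429864253 = 30.42986425
Then, compute burden:
B = k * D / 1000 = 30.42986425 * 136 / 1000
= 4138.461538 / 1000
= 4.1385 m

4.1385 m


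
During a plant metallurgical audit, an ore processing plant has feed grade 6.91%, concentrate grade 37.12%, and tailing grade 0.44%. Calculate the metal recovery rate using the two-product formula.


94.7556%

Using the two-product formula:
R = 100 * c * (f - t) / (f * (c - t))
Numerator = 100 * 37.12 * (6.91 - 0.44)
= 100 * 37.12 * 6.47
= 24016.64
Denominator = 6.91 * (37.12 - 0.44)
= 6.91 * 36.68
= 253.4588
R = 24016.64 / 253.4588
= 94.7556%


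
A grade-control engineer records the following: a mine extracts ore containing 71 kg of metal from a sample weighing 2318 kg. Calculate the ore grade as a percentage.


Ore grade = (metal mass / ore mass) * 100
= (71 / 2318) * 100
= 0.03062985332 * 100
= 3.063%

3.063%


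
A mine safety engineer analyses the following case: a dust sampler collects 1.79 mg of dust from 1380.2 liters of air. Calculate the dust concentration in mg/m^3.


Convert liters to m^3: 1 m^3 = 1000 L
Concentration = mass / volume * 1000
= 1.79 / 1380.2 * 1000
= 0.001296913491 * 1000
= 1.2969 mg/m^3

1.2969 mg/m^3


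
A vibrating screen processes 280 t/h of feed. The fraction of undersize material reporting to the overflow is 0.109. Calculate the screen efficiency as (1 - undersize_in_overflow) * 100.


Screen efficiency = (1 - fraction of undersize in overflow) * 100
= (1 - 0.109) * 100
= 0.891 * 100
= 89.1%

89.1%


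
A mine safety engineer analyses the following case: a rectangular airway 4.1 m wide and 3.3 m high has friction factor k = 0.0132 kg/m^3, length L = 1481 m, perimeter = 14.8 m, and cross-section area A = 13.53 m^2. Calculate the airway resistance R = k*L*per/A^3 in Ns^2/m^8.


Compute the numerator:
k * L * per = 0.0132 * 1481 * 14.8
= 289.32816
Compute the denominator:
A^3 = 13.53^3 = 2476.813977
Resistance:
R = 289.32816 / 2476.813977
= 0.1168 Ns^2/m^8

0.1168 Ns^2/m^8


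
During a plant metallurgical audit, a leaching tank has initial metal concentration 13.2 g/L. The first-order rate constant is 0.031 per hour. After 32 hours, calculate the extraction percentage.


62.9166%

Compute the exponent:
-k * t = -0.031 * 32 = -0.992
Remaining concentration:
C = 13.2 * exp(-0.992)
= 13.2 * 0.3708342803
= 4.8950125 g/L
Extracted = 13.2 - 4.8950125 = 8.3049875 g/L
Extraction % = 8.3049875 / 13.2 * 100
= 62.9166%


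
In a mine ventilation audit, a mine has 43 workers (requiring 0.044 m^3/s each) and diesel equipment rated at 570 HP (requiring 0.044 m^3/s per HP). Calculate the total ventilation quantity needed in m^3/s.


Airflow for workers:
Q_people = 43 * 0.044 = 1.892 m^3/s
Airflow for diesel equipment:
Q_diesel = 570 * 0.044 = 25.08 m^3/s
Total ventilation:
Q_total = 1.892 + 25.08
= 26.972 m^3/s

26.972 m^3/s


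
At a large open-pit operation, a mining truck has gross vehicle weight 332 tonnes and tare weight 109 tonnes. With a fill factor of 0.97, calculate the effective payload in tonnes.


Maximum payload = gross - tare
= 332 - 109 = 223 tonnes
Effective payload = max payload * fill factor
= 223 * 0.97
= 216.31 tonnes

216.31 tonnes


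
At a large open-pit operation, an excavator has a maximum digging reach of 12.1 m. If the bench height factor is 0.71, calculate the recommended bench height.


8.591 m

Bench height = reach * factor
= 12.1 * 0.71
= 8.591 m


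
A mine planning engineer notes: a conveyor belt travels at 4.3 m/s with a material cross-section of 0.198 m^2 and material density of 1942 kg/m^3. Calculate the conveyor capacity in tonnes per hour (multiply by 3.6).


Volumetric flow = speed * area
= 4.3 * 0.198 = 0.8514 m^3/s
Mass flow = volumetric * density
= 0.8514 * 1942 = 1653.4188 kg/s
Convert to t/h: multiply by 3.6
Capacity = 1653.4188 * 3.6
= 5952.3077 t/h

5952.3077 t/h


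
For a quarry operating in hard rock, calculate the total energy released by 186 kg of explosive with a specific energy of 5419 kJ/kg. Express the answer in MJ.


1007.934 MJ

Energy = mass * specific_energy / 1000
= 186 * 5419 / 1000
= 1007934 / 1000
= 1007.934 MJ


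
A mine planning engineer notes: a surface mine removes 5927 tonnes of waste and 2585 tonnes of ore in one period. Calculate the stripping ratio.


2.2928

Stripping ratio = waste tonnage / ore tonnage
= 5927 / 2585
= 2.2928


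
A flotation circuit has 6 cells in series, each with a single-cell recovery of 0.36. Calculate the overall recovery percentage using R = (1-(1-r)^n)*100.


Complement of single-cell recovery:
1 - r = 1 - 0.36 = 0.64
Raise to power n:
(1 - r)^6 = 0.64^6 = 0.06871947674
Overall recovery:
R = (1 - 0.06871947674) * 100
= 93.1281%

93.1281%


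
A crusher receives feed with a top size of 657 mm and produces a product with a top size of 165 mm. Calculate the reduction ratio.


Reduction ratio = feed size / product size
= 657 / 165
= 3.9818

3.9818


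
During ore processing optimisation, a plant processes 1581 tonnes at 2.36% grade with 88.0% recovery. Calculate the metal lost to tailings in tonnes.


Total metal in feed:
= 1581 * 2.36 / 100 = 37.3116 tonnes
Metal recovered:
= 37.3116 * 88.0 / 100 = 32.834208 tonnes
Metal lost to tailings:
= 37.3116 - 32.834208
= 4.4774 tonnes

4.4774 tonnes


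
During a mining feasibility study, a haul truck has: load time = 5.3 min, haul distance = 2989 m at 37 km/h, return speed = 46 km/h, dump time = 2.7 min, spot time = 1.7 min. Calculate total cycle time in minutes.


18.4457 min

Convert haul speed to m/min: 37 * 1000/60 = 616.6666667 m/min
Haul time = 2989 / 616.6666667 = 4.847027027 min
Convert return speed to m/min: 46 * 1000/60 = 766.6666667 m/min
Return time = 2989 / 766.6666667 = 3.898695652 min
Total cycle time:
= 5.3 + 4.847027027 + 2.7 + 3.898695652 + 1.7
= 18.4457 min


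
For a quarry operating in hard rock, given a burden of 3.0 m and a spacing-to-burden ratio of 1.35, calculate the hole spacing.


Spacing = burden * ratio
= 3.0 * 1.35
= 4.05 m

4.05 m


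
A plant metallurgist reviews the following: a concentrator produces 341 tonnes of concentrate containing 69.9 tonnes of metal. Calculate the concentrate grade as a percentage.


20.4985%

Grade = (metal in concentrate / concentrate mass) * 100
= (69.9 / 341) * 100
= 0.2049853372 * 100
= 20.4985%


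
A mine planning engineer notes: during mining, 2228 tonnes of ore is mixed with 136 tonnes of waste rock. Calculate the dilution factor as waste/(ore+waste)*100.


Total material = ore + waste
= 2228 + 136 = 2364 tonnes
Dilution = waste / total * 100
= 136 / 2364 * 100
= 0.05752961083 * 100
= 5.753%

5.753%


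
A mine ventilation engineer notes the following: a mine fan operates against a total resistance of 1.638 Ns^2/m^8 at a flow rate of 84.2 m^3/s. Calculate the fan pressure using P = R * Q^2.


11612.8303 Pa

Compute Q^2:
Q^2 = 84.2^2 = 7089.64
Compute pressure:
P = R * Q^2 = 1.638 * 7089.64
= 11612.8303 Pa


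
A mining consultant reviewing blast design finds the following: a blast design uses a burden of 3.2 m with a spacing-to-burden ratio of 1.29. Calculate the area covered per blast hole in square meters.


First, find the spacing:
Spacing = burden * ratio = 3.2 * 1.29
= 4.128 m
Then, calculate the area:
Area = burden * spacing = 3.2 * 4.128
= 13.2096 m^2

13.2096 m^2


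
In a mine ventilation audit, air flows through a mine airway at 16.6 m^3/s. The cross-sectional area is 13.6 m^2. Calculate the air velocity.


Velocity = flow rate / cross-sectional area
= 16.6 / 13.6
= 1.2206 m/s

1.2206 m/s


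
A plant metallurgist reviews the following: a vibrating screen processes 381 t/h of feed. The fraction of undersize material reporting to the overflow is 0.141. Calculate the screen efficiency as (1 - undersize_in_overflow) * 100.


Screen efficiency = (1 - fraction of undersize in overflow) * 100
= (1 - 0.141) * 100
= 0.859 * 100
= 85.9%

85.9%


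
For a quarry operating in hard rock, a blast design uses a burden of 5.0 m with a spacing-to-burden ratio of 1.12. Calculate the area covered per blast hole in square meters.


28.0 m^2

First, find the spacing:
Spacing = burden * ratio = 5.0 * 1.12
= 5.6 m
Then, calculate the area:
Area = burden * spacing = 5.0 * 5.6
= 28.0 m^2


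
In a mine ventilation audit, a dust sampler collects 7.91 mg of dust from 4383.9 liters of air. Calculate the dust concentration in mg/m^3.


Convert liters to m^3: 1 m^3 = 1000 L
Concentration = mass / volume * 1000
= 7.91 / 4383.9 * 1000
= 0.001804329478 * 1000
= 1.8043 mg/m^3

1.8043 mg/m^3


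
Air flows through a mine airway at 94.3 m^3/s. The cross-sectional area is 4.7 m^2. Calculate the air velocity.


20.0638 m/s

Velocity = flow rate / cross-sectional area
= 94.3 / 4.7
= 20.0638 m/s


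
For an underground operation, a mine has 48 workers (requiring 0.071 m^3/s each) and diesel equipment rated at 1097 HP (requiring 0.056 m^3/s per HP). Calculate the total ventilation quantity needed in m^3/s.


Airflow for workers:
Q_people = 48 * 0.071 = 3.408 m^3/s
Airflow for diesel equipment:
Q_diesel = 1097 * 0.056 = 61.432 m^3/s
Total ventilation:
Q_total = 3.408 + 61.432
= 64.84 m^3/s

64.84 m^3/s


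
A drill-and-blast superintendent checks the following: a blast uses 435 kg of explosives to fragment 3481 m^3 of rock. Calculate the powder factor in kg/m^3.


Powder factor = explosive mass / rock volume
= 435 / 3481
= 0.125 kg/m^3

0.125 kg/m^3


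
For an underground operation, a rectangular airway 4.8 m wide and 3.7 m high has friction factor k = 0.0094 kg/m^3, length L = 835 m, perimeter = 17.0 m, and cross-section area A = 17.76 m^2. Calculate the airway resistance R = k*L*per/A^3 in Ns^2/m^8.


Compute the numerator:
k * L * per = 0.0094 * 835 * 17.0
= 133.433
Compute the denominator:
A^3 = 17.76^3 = 5601.816576
Resistance:
R = 133.433 / 5601.816576
= 0.0238 Ns^2/m^8

0.0238 Ns^2/m^8


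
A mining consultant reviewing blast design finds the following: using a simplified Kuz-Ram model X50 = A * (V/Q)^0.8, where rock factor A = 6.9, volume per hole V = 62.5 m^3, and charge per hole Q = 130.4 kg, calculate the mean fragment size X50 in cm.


3.8312 cm

Compute V/Q:
V/Q = 62.5 / 130.4 = 0.4792944785
Raise to the power 0.8:
(V/Q)^0.8 = 0.4792944785^0.8 = 0.5552415281
Multiply by A:
X50 = 6.9 * 0.5552415281
= 3.8312 cm


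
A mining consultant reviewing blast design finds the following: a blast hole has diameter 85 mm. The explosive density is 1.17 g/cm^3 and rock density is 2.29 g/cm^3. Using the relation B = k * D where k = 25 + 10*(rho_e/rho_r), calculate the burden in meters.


First, compute k:
rho_e / rho_r = 1.17 / 2.29 = 0.5109170306
k = 25 + 10 * 0.5109170306 = 30.10917031
Then, compute burden:
B = k * D / 1000 = 30.10917031 * 85 / 1000
= 2559.279476 / 1000
= 2.5593 m

2.5593 m


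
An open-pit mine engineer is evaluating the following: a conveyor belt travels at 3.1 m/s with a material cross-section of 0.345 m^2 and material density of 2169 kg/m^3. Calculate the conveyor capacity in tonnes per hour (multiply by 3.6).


8351.0838 t/h

Volumetric flow = speed * area
= 3.1 * 0.345 = 1.0695 m^3/s
Mass flow = volumetric * density
= 1.0695 * 2169 = 2319.7455 kg/s
Convert to t/h: multiply by 3.6
Capacity = 2319.7455 * 3.6
= 8351.0838 t/h


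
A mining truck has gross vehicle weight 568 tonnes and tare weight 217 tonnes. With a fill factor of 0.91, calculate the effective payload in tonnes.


Maximum payload = gross - tare
= 568 - 217 = 351 tonnes
Effective payload = max payload * fill factor
= 351 * 0.91
= 319.41 tonnes

319.41 tonnes


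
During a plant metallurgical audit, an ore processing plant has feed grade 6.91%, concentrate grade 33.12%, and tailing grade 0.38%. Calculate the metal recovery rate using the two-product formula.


95.5976%

Using the two-product formula:
R = 100 * c * (f - t) / (f * (c - t))
Numerator = 100 * 33.12 * (6.91 - 0.38)
= 100 * 33.12 * 6.53
= 21627.36
Denominator = 6.91 * (33.12 - 0.38)
= 6.91 * 32.74
= 226.2334
R = 21627.36 / 226.2334
= 95.5976%


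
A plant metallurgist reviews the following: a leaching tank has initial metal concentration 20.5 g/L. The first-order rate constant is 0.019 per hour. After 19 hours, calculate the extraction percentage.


30.3021%

Compute the exponent:
-k * t = -0.019 * 19 = -0.361
Remaining concentration:
C = 20.5 * exp(-0.361)
= 20.5 * 0.6969789985
= 14.28806947 g/L
Extracted = 20.5 - 14.28806947 = 6.211930531 g/L
Extraction % = 6.211930531 / 20.5 * 100
= 30.3021%


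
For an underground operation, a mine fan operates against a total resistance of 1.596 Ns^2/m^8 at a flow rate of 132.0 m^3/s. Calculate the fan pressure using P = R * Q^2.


Compute Q^2:
Q^2 = 132.0^2 = 17424.0
Compute pressure:
P = R * Q^2 = 1.596 * 17424.0
= 27808.704 Pa

27808.704 Pa


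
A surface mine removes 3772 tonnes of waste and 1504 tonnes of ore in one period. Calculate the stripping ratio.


Stripping ratio = waste tonnage / ore tonnage
= 3772 / 1504
= 2.508

2.508


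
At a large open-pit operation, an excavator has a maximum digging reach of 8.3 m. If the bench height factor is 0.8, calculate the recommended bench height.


Bench height = reach * factor
= 8.3 * 0.8
= 6.64 m

6.64 m


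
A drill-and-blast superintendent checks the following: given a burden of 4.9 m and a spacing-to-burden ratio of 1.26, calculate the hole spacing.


Spacing = burden * ratio
= 4.9 * 1.26
= 6.174 m

6.174 m


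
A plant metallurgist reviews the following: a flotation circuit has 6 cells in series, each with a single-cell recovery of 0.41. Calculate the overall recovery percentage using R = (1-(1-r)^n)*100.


95.7819%

Complement of single-cell recovery:
1 - r = 1 - 0.41 = 0.59
Raise to power n:
(1 - r)^6 = 0.59^6 = 0.04218053364
Overall recovery:
R = (1 - 0.04218053364) * 100
= 95.7819%


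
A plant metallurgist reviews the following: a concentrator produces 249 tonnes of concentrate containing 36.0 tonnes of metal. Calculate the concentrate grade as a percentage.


14.4578%

Grade = (metal in concentrate / concentrate mass) * 100
= (36.0 / 249) * 100
= 0.1445783133 * 100
= 14.4578%


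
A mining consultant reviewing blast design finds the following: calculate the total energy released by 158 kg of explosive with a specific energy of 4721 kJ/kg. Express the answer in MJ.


Energy = mass * specific_energy / 1000
= 158 * 4721 / 1000
= 745918 / 1000
= 745.918 MJ

745.918 MJ


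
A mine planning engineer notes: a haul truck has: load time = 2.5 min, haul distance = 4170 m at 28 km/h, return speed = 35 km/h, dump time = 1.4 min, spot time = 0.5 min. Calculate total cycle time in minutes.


Convert haul speed to m/min: 28 * 1000/60 = 466.6666667 m/min
Haul time = 4170 / 466.6666667 = 8.935714286 min
Convert return speed to m/min: 35 * 1000/60 = 583.3333333 m/min
Return time = 4170 / 583.3333333 = 7.148571429 min
Total cycle time:
= 2.5 + 8.935714286 + 1.4 + 7.148571429 + 0.5
= 20.4843 min

20.4843 min


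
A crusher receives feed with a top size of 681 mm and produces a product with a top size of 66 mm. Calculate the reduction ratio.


Reduction ratio = feed size / product size
= 681 / 66
= 10.3182

10.3182


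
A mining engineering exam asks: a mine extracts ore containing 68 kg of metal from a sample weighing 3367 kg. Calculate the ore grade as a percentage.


2.0196%

Ore grade = (metal mass / ore mass) * 100
= (68 / 3367) * 100
= 0.0201960202 * 100
= 2.0196%


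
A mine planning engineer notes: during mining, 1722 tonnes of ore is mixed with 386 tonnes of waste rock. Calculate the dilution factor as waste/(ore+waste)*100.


18.3112%

Total material = ore + waste
= 1722 + 386 = 2108 tonnes
Dilution = waste / total * 100
= 386 / 2108 * 100
= 0.1831119545 * 100
= 18.3112%


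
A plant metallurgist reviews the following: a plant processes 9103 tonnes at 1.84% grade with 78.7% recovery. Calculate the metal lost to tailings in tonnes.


35.6765 tonnes

Total metal in feed:
= 9103 * 1.84 / 100 = 167.4952 tonnes
Metal recovered:
= 167.4952 * 78.7 / 100 = 131.8187224 tonnes
Metal lost to tailings:
= 167.4952 - 131.8187224
= 35.6765 tonnes


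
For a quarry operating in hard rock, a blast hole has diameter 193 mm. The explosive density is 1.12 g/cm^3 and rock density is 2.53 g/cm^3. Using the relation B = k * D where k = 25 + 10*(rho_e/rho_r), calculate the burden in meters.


First, compute k:
rho_e / rho_r = 1.12 / 2.53 = 0.442687747
k = 25 + 10 * 0.442687747 = 29.42687747
Then, compute burden:
B = k * D / 1000 = 29.42687747 * 193 / 1000
= 5679.387352 / 1000
= 5.6794 m

5.6794 m


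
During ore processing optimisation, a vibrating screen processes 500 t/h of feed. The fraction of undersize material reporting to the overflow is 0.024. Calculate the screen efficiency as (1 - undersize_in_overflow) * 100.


97.6%

Screen efficiency = (1 - fraction of undersize in overflow) * 100
= (1 - 0.024) * 100
= 0.976 * 100
= 97.6%


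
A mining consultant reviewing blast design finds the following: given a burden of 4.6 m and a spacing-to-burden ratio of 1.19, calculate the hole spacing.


Spacing = burden * ratio
= 4.6 * 1.19
= 5.474 m

5.474 m


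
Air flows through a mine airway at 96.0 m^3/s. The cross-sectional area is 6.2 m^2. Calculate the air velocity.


15.4839 m/s

Velocity = flow rate / cross-sectional area
= 96.0 / 6.2
= 15.4839 m/s


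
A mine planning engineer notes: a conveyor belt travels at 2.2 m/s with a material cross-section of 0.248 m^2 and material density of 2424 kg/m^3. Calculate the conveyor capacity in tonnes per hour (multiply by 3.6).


4761.1238 t/h

Volumetric flow = speed * area
= 2.2 * 0.248 = 0.5456 m^3/s
Mass flow = volumetric * density
= 0.5456 * 2424 = 1322.5344 kg/s
Convert to t/h: multiply by 3.6
Capacity = 1322.5344 * 3.6
= 4761.1238 t/h


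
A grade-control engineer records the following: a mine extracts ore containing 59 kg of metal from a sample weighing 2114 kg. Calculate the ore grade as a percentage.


2.7909%

Ore grade = (metal mass / ore mass) * 100
= (59 / 2114) * 100
= 0.02790917692 * 100
= 2.7909%


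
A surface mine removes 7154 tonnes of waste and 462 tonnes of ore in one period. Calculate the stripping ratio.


Stripping ratio = waste tonnage / ore tonnage
= 7154 / 462
= 15.4848

15.4848


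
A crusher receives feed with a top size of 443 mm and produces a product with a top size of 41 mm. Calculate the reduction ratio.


10.8049

Reduction ratio = feed size / product size
= 443 / 41
= 10.8049


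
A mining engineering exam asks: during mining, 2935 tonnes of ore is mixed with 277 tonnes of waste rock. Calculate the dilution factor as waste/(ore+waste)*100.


8.6239%

Total material = ore + waste
= 2935 + 277 = 3212 tonnes
Dilution = waste / total * 100
= 277 / 3212 * 100
= 0.08623910336 * 100
= 8.6239%


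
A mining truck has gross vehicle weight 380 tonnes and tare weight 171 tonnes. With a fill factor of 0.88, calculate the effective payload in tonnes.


183.92 tonnes

Maximum payload = gross - tare
= 380 - 171 = 209 tonnes
Effective payload = max payload * fill factor
= 209 * 0.88
= 183.92 tonnes


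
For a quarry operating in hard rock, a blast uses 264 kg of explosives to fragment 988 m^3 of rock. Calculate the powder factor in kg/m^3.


Powder factor = explosive mass / rock volume
= 264 / 988
= 0.2672 kg/m^3

0.2672 kg/m^3


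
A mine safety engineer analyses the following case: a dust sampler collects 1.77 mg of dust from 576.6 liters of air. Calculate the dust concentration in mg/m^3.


3.0697 mg/m^3

Convert liters to m^3: 1 m^3 = 1000 L
Concentration = mass / volume * 1000
= 1.77 / 576.6 * 1000
= 0.003069719043 * 1000
= 3.0697 mg/m^3


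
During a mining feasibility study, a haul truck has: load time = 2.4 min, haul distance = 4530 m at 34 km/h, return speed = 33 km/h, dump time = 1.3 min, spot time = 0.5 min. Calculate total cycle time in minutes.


Convert haul speed to m/min: 34 * 1000/60 = 566.6666667 m/min
Haul time = 4530 / 566.6666667 = 7.994117647 min
Convert return speed to m/min: 33 * 1000/60 = 550 m/min
Return time = 4530 / 550 = 8.236363636 min
Total cycle time:
= 2.4 + 7.994117647 + 1.3 + 8.236363636 + 0.5
= 20.4305 min

20.4305 min


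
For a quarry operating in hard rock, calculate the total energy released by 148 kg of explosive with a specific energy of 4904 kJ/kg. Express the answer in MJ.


Energy = mass * specific_energy / 1000
= 148 * 4904 / 1000
= 725792 / 1000
= 725.792 MJ

725.792 MJ
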